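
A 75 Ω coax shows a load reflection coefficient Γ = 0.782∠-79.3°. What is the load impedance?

Z_L ≈ 22.1 − j87.2 Ω

Z_L = Z_0·(1 + Γ)/(1 − Γ) = 75·(1.15 − j0.768)/(0.855 + j0.768)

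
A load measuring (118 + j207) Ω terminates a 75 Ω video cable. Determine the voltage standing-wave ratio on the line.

VSWR ≈ 6.91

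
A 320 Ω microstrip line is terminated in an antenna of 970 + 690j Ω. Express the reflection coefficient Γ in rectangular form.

Γ ≈ 0.614 + j0.206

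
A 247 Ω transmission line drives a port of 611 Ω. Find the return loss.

RL ≈ 7.45 dB

Γ = (611 − 247)/(611 + 247) = 0.424
RL = −20·log₁₀|Γ| = −20·log₁₀(0.424)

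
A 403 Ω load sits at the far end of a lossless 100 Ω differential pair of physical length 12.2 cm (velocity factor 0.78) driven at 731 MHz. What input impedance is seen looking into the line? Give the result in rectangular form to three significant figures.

λ = v/f = 0.78·c / 731 MHz = 0.32 m
βl = 2π·l/λ = 2π × 0.381 = 137°
tan(βl) = tan(137°) = -0.926
Z_in = Z_0·(Z_L + jZ_0·tanβl)/(Z_0 + jZ_L·tanβl)
     = 100·(403 − j92.6)/(100 − j373)

Z_in ≈ 50.2 + j94.6 Ω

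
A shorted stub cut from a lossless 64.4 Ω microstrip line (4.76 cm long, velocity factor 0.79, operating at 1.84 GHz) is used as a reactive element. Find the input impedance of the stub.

λ = v/f = 0.79·c / 1.84 GHz = 0.129 m
βl = 2π·l/λ = 2π × 0.37 = 133°
tan(βl) = -1.07
For a shorted stub, Z_in = jZ_0·tan(βl)

Z_in ≈ −j69 Ω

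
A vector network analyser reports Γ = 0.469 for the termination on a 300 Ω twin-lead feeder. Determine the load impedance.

Z_L ≈ 830 Ω

Z_L = Z_0·(1 + Γ)/(1 − Γ) = 300·(1.47)/(0.531)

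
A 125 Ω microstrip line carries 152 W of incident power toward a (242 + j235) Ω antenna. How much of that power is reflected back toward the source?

|Γ| = |(117 + j235)/(367 + j235)| = 0.602
|Γ|² = 0.363
P_refl = |Γ|²·P_inc = 55.2 W, P_del = (1 − |Γ|²)·P_inc = 96.8 W

P_reflected ≈ 55.2 W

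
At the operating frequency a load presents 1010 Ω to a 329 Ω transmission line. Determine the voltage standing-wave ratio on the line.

VSWR ≈ 3.07

Γ = (1010 − 329)/(1010 + 329) = 0.509
VSWR = (1 + 0.509)/(1 − 0.509)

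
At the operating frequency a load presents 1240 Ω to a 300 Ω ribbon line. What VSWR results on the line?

VSWR ≈ 4.13

Γ = (1240 − 300)/(1240 + 300) = 0.61
VSWR = (1 + 0.61)/(1 − 0.61)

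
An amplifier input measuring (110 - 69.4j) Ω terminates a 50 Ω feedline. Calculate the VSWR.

Γ = (Z_L − Z_0)/(Z_L + Z_0) = (60 − j69.4)/(160 − j69.4)
|Γ| = 91.7/174 = 0.526
VSWR = (1 + |Γ|)/(1 − |Γ|) = 1.53/0.474

VSWR ≈ 3.22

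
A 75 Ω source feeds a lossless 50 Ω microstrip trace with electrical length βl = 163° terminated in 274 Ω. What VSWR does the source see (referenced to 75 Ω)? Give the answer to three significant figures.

tan(βl) = -0.306
Z_in = Z_0·(Z_L + jZ_0·tanβl)/(Z_0 + jZ_L·tanβl) = 78.7 + j117 Ω
Γ_s = (Z_in − Z_s)/(Z_in + Z_s) = (3.7 + j117)/(154 + j117), |Γ_s| = 0.605
VSWR = (1 + |Γ_s|)/(1 − |Γ_s|)

VSWR ≈ 4.06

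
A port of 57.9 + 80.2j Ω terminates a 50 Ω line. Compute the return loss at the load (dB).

Γ = (7.9 + j80.2)/(107.9 + j80.2), |Γ| = 0.599
RL = −20·log₁₀|Γ| = −20·log₁₀(0.599)

RL ≈ 4.45 dB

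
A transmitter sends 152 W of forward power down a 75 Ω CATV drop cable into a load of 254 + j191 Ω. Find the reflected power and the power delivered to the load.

|Γ| = |(179 + j191)/(329 + j191)| = 0.688
|Γ|² = 0.473
P_refl = |Γ|²·P_inc = 72 W, P_del = (1 − |Γ|²)·P_inc = 80 W

P_reflected ≈ 72 W; P_delivered ≈ 80 W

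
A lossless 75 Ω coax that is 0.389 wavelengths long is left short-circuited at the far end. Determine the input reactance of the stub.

βl = 2π × 0.389 = 140°
tan(βl) = -0.838
For a short-circuited stub, Z_in = jZ_0·tan(βl)

X_in ≈ -62.8 Ω (capacitive)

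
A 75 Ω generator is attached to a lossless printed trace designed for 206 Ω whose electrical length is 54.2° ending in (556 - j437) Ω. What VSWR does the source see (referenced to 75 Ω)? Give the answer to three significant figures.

tan(βl) = 1.39
Z_in = Z_0·(Z_L + jZ_0·tanβl)/(Z_0 + jZ_L·tanβl) = 55 − j90.6 Ω
Γ_s = (Z_in − Z_s)/(Z_in + Z_s) = (-20 − j90.6)/(130 − j90.6), |Γ_s| = 0.586
VSWR = (1 + |Γ_s|)/(1 − |Γ_s|)

VSWR ≈ 3.83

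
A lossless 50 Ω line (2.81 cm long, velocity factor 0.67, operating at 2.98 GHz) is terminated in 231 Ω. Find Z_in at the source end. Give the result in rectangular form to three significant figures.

λ = v/f = 0.67·c / 2.98 GHz = 0.0674 m
βl = 2π·l/λ = 2π × 0.417 = 150°
tan(βl) = tan(150°) = -0.578
Z_in = Z_0·(Z_L + jZ_0·tanβl)/(Z_0 + jZ_L·tanβl)
     = 50·(231 − j28.9)/(50 − j133)

Z_in ≈ 37.9 + j72.3 Ω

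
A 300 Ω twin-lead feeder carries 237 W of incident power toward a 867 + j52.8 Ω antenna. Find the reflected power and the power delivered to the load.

|Γ| = |(567 + j52.8)/(1167 + j52.8)| = 0.487
|Γ|² = 0.238
P_refl = |Γ|²·P_inc = 56.3 W, P_del = (1 − |Γ|²)·P_inc = 181 W

P_reflected ≈ 56.3 W; P_delivered ≈ 181 W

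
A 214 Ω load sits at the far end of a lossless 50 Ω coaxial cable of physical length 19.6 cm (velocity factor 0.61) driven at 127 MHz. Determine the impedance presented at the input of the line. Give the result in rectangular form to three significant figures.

Z_in ≈ 19.7 − j39.5 Ω

λ = v/f = 0.61·c / 127 MHz = 1.44 m
βl = 2π·l/λ = 2π × 0.136 = 49°
tan(βl) = tan(49°) = 1.15
Z_in = Z_0·(Z_L + jZ_0·tanβl)/(Z_0 + jZ_L·tanβl)
     = 50·(214 + j57.5)/(50 + j246)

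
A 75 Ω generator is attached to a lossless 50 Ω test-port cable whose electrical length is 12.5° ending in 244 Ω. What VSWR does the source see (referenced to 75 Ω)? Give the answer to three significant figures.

VSWR ≈ 3.45

tan(βl) = 0.222
Z_in = Z_0·(Z_L + jZ_0·tanβl)/(Z_0 + jZ_L·tanβl) = 118 − j117 Ω
Γ_s = (Z_in − Z_s)/(Z_in + Z_s) = (42.9 − j117)/(193 − j117), |Γ_s| = 0.551
VSWR = (1 + |Γ_s|)/(1 − |Γ_s|)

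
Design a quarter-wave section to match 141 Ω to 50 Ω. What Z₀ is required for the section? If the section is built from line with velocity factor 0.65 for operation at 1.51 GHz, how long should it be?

Z_qwt ≈ 84 Ω; length ≈ 3.23 cm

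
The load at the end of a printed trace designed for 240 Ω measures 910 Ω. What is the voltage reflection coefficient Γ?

Γ = (Z_L − Z_0)/(Z_L + Z_0) = (910 − 240)/(910 + 240) = 670/1150

Γ = 0.583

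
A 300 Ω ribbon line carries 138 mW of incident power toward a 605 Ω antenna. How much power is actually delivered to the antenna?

P_delivered ≈ 122 mW

Γ = (605 − 300)/(605 + 300) = 0.337
|Γ|² = 0.114
P_refl = |Γ|²·P_inc = 15.7 mW, P_del = (1 − |Γ|²)·P_inc = 122 mW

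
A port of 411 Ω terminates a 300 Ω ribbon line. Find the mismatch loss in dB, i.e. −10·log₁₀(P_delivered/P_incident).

Γ = (411 − 300)/(411 + 300) = 0.156
|Γ|² = 0.0244, so P_del/P_inc = 1 − |Γ|² = 0.976
ML = −10·log₁₀(1 − |Γ|²)

mismatch loss ≈ 0.107 dB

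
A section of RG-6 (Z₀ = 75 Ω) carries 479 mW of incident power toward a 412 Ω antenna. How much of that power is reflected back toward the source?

Γ = (412 − 75)/(412 + 75) = 0.692
|Γ|² = 0.479
P_refl = |Γ|²·P_inc = 229 mW, P_del = (1 − |Γ|²)·P_inc = 250 mW

P_reflected ≈ 229 mW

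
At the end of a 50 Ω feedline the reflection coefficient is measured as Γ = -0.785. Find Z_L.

Z_L = Z_0·(1 + Γ)/(1 − Γ) = 50·(0.215)/(1.79)

Z_L ≈ 6.02 Ω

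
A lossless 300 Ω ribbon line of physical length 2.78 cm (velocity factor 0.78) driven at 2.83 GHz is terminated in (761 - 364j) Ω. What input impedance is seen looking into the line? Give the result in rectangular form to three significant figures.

λ = v/f = 0.78·c / 2.83 GHz = 0.0827 m
βl = 2π·l/λ = 2π × 0.336 = 121°
tan(βl) = tan(121°) = -1.66
Z_in = Z_0·(Z_L + jZ_0·tanβl)/(Z_0 + jZ_L·tanβl)
     = 300·(761 − j863)/(-305 − j1260)

Z_in ≈ 152 + j217 Ω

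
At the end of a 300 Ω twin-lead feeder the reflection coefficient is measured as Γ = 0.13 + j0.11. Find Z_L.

Z_L ≈ 379 + j85.8 Ω

Z_L = Z_0·(1 + Γ)/(1 − Γ) = 300·(1.13 + j0.11)/(0.87 − j0.11)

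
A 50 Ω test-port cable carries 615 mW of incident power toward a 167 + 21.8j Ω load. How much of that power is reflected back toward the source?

|Γ| = |(117 + j21.8)/(217 + j21.8)| = 0.546
|Γ|² = 0.298
P_refl = |Γ|²·P_inc = 183 mW, P_del = (1 − |Γ|²)·P_inc = 432 mW

P_reflected ≈ 183 mW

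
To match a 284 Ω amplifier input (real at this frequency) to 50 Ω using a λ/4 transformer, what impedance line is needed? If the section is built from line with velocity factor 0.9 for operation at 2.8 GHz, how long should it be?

Z_qwt ≈ 119 Ω; length ≈ 2.41 cm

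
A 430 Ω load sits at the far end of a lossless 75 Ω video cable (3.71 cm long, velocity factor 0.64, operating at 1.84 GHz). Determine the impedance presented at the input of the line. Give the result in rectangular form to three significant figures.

λ = v/f = 0.64·c / 1.84 GHz = 0.104 m
βl = 2π·l/λ = 2π × 0.356 = 128°
tan(βl) = tan(128°) = -1.28
Z_in = Z_0·(Z_L + jZ_0·tanβl)/(Z_0 + jZ_L·tanβl)
     = 75·(430 − j96)/(75 − j550)

Z_in ≈ 20.7 + j55.8 Ω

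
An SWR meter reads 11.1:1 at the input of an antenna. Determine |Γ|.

|Γ| ≈ 0.835

|Γ| = (S − 1)/(S + 1) = (11.1 − 1)/(11.1 + 1) = 10.1/12.1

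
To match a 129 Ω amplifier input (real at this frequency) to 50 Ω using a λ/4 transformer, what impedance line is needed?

Z_qwt ≈ 80.3 Ω

Z_qwt = √(Z_0·R_L) = √(50 × 129) = √6450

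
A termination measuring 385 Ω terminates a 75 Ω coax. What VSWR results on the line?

Γ = (385 − 75)/(385 + 75) = 0.674
VSWR = (1 + 0.674)/(1 − 0.674)

VSWR ≈ 5.13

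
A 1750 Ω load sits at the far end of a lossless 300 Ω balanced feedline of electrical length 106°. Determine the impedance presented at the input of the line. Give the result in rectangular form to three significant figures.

Z_in ≈ 55.5 + j83.3 Ω

tan(βl) = tan(106°) = -3.49
Z_in = Z_0·(Z_L + jZ_0·tanβl)/(Z_0 + jZ_L·tanβl)
     = 300·(1750 − j1050)/(300 − j6100)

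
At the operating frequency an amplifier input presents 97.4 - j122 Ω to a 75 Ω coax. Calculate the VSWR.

VSWR ≈ 3.85

Γ = (Z_L − Z_0)/(Z_L + Z_0) = (22.4 − j122)/(172.4 − j122)
|Γ| = 124/211 = 0.587
VSWR = (1 + |Γ|)/(1 − |Γ|) = 1.59/0.413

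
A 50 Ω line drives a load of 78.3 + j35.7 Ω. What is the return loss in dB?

Γ = (28.3 + j35.7)/(128.3 + j35.7), |Γ| = 0.342
RL = −20·log₁₀|Γ| = −20·log₁₀(0.342)

RL ≈ 9.32 dB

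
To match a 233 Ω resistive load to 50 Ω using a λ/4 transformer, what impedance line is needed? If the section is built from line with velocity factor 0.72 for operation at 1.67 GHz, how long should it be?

Z_qwt = √(Z_0·R_L) = √(50 × 233) = √11650
λ = 0.72·c/f = 0.129 m, so l = λ/4 = 0.0323 m

Z_qwt ≈ 108 Ω; length ≈ 3.23 cm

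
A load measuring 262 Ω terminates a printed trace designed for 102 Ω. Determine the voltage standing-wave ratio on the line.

Γ = (262 − 102)/(262 + 102) = 0.44
VSWR = (1 + 0.44)/(1 − 0.44)

VSWR ≈ 2.57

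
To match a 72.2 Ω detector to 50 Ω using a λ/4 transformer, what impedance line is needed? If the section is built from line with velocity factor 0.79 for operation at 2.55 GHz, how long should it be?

Z_qwt ≈ 60.1 Ω; length ≈ 2.32 cm

Z_qwt = √(Z_0·R_L) = √(50 × 72.2) = √3610
λ = 0.79·c/f = 0.0929 m, so l = λ/4 = 0.0232 m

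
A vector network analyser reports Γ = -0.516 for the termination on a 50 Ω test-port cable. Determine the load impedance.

Z_L ≈ 16 Ω

Z_L = Z_0·(1 + Γ)/(1 − Γ) = 50·(0.484)/(1.52)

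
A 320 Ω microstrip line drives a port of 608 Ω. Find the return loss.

Γ = (608 − 320)/(608 + 320) = 0.31
RL = −20·log₁₀|Γ| = −20·log₁₀(0.31)

RL ≈ 10.2 dB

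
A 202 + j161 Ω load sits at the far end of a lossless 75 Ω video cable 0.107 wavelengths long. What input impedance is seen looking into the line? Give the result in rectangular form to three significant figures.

Z_in ≈ 64.7 − j116 Ω

βl = 2π × 0.107 = 38.5°
tan(βl) = tan(38.5°) = 0.796
Z_in = Z_0·(Z_L + jZ_0·tanβl)/(Z_0 + jZ_L·tanβl)
     = 75·(202 + j221)/(-53.2 + j161)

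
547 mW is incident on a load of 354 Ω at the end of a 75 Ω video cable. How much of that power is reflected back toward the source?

P_reflected ≈ 231 mW

Γ = (354 − 75)/(354 + 75) = 0.65
|Γ|² = 0.423
P_refl = |Γ|²·P_inc = 231 mW, P_del = (1 − |Γ|²)·P_inc = 316 mW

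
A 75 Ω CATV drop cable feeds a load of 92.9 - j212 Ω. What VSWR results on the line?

Γ = (Z_L − Z_0)/(Z_L + Z_0) = (17.9 − j212)/(167.9 − j212)
|Γ| = 213/270 = 0.787
VSWR = (1 + |Γ|)/(1 − |Γ|) = 1.79/0.213

VSWR ≈ 8.38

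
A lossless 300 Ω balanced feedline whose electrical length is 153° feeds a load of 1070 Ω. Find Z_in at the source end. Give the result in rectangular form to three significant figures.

Z_in ≈ 313 + j416 Ω

tan(βl) = tan(153°) = -0.51
Z_in = Z_0·(Z_L + jZ_0·tanβl)/(Z_0 + jZ_L·tanβl)
     = 300·(1070 − j153)/(300 − j545)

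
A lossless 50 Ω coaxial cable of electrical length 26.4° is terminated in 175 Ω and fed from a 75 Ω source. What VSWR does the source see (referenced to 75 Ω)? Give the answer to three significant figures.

VSWR ≈ 2.95

tan(βl) = 0.496
Z_in = Z_0·(Z_L + jZ_0·tanβl)/(Z_0 + jZ_L·tanβl) = 54.3 − j69.5 Ω
Γ_s = (Z_in − Z_s)/(Z_in + Z_s) = (-20.7 − j69.5)/(129 − j69.5), |Γ_s| = 0.494
VSWR = (1 + |Γ_s|)/(1 − |Γ_s|)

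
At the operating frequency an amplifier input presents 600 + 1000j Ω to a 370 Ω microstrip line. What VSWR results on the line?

Γ = (Z_L − Z_0)/(Z_L + Z_0) = (230 + j1000)/(970 + j1000)
|Γ| = 1030/1390 = 0.737
VSWR = (1 + |Γ|)/(1 − |Γ|) = 1.74/0.263

VSWR ≈ 6.59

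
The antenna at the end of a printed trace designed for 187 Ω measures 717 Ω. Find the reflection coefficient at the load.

Γ = 0.586

Γ = (Z_L − Z_0)/(Z_L + Z_0) = (717 − 187)/(717 + 187) = 530/904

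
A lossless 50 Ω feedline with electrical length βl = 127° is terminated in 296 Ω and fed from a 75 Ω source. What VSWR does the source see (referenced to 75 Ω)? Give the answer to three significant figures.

tan(βl) = -1.33
Z_in = Z_0·(Z_L + jZ_0·tanβl)/(Z_0 + jZ_L·tanβl) = 13 + j36 Ω
Γ_s = (Z_in − Z_s)/(Z_in + Z_s) = (-62 + j36)/(88 + j36), |Γ_s| = 0.754
VSWR = (1 + |Γ_s|)/(1 − |Γ_s|)

VSWR ≈ 7.12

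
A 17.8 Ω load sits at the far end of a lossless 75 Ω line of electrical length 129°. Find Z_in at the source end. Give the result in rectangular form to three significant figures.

Z_in ≈ 41.4 − j80.5 Ω

tan(βl) = tan(129°) = -1.23
Z_in = Z_0·(Z_L + jZ_0·tanβl)/(Z_0 + jZ_L·tanβl)
     = 75·(17.8 − j92.6)/(75 − j22)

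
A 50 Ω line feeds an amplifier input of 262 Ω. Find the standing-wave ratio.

VSWR ≈ 5.24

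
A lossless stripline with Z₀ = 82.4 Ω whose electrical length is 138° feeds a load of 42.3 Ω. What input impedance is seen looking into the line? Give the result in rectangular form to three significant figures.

Z_in ≈ 63.1 − j45 Ω

tan(βl) = tan(138°) = -0.9
Z_in = Z_0·(Z_L + jZ_0·tanβl)/(Z_0 + jZ_L·tanβl)
     = 82.4·(42.3 − j74.2)/(82.4 − j38.1)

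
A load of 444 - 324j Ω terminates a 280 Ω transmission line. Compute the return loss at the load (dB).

Γ = (164 − j324)/(724 − j324), |Γ| = 0.458
RL = −20·log₁₀|Γ| = −20·log₁₀(0.458)

RL ≈ 6.79 dB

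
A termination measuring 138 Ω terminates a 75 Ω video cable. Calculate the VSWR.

VSWR ≈ 1.84

Γ = (138 − 75)/(138 + 75) = 0.296
VSWR = (1 + 0.296)/(1 − 0.296)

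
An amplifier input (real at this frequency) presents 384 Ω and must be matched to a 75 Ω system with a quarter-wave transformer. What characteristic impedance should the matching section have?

Z_qwt = √(Z_0·R_L) = √(75 × 384) = √28800

Z_qwt ≈ 170 Ω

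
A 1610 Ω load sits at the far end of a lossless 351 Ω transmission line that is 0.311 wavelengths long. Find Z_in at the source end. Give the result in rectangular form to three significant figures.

Z_in ≈ 88.3 + j134 Ω

βl = 2π × 0.311 = 112°
tan(βl) = tan(112°) = -2.48
Z_in = Z_0·(Z_L + jZ_0·tanβl)/(Z_0 + jZ_L·tanβl)
     = 351·(1610 − j871)/(351 − j3990)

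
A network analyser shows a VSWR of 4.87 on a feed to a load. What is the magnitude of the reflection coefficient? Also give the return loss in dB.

|Γ| ≈ 0.659; return loss ≈ 3.62 dB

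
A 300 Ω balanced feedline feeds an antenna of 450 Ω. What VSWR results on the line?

VSWR ≈ 1.5

For a purely resistive load, VSWR = R_L/Z_0 or Z_0/R_L (whichever > 1) = 450/300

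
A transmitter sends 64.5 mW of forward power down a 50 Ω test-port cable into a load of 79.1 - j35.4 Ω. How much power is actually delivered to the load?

|Γ| = |(29.1 − j35.4)/(129.1 − j35.4)| = 0.342
|Γ|² = 0.117
P_refl = |Γ|²·P_inc = 7.56 mW, P_del = (1 − |Γ|²)·P_inc = 56.9 mW

P_delivered ≈ 56.9 mW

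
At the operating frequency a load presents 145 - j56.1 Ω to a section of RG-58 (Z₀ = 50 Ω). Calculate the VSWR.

Γ = (Z_L − Z_0)/(Z_L + Z_0) = (95 − j56.1)/(195 − j56.1)
|Γ| = 110/203 = 0.544
VSWR = (1 + |Γ|)/(1 − |Γ|) = 1.54/0.456

VSWR ≈ 3.38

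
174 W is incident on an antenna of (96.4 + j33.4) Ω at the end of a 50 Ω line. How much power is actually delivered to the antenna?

|Γ| = |(46.4 + j33.4)/(146.4 + j33.4)| = 0.381
|Γ|² = 0.145
P_refl = |Γ|²·P_inc = 25.2 W, P_del = (1 − |Γ|²)·P_inc = 149 W

P_delivered ≈ 149 W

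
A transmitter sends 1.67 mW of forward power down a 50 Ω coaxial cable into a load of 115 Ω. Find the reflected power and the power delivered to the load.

P_reflected ≈ 0.259 mW; P_delivered ≈ 1.41 mW

Γ = (115 − 50)/(115 + 50) = 0.394
|Γ|² = 0.155
P_refl = |Γ|²·P_inc = 0.259 mW, P_del = (1 − |Γ|²)·P_inc = 1.41 mW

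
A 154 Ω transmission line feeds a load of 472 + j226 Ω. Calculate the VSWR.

VSWR ≈ 3.83

Γ = (Z_L − Z_0)/(Z_L + Z_0) = (318 + j226)/(626 + j226)
|Γ| = 390/666 = 0.586
VSWR = (1 + |Γ|)/(1 − |Γ|) = 1.59/0.414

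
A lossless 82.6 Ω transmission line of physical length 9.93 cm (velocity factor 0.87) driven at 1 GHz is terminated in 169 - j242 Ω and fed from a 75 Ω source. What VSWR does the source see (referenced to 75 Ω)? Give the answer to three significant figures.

λ = v/f = 0.87·c / 1 GHz = 0.261 m
βl = 2π·l/λ = 2π × 0.38 = 137°
tan(βl) = -0.934
Z_in = Z_0·(Z_L + jZ_0·tanβl)/(Z_0 + jZ_L·tanβl) = 47.5 + j132 Ω
Γ_s = (Z_in − Z_s)/(Z_in + Z_s) = (-27.5 + j132)/(122 + j132), |Γ_s| = 0.748
VSWR = (1 + |Γ_s|)/(1 − |Γ_s|)

VSWR ≈ 6.93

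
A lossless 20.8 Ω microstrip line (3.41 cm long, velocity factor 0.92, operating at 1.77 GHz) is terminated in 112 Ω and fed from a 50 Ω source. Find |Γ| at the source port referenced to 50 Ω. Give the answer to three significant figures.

λ = v/f = 0.92·c / 1.77 GHz = 0.156 m
βl = 2π·l/λ = 2π × 0.219 = 78.7°
tan(βl) = 5.02
Z_in = Z_0·(Z_L + jZ_0·tanβl)/(Z_0 + jZ_L·tanβl) = 4.01 − j4 Ω
Γ_s = (Z_in − Z_s)/(Z_in + Z_s) = (-46 − j4)/(54 − j4), |Γ_s| = 0.852

|Γ| ≈ 0.852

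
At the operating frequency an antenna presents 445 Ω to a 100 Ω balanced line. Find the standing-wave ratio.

Γ = (445 − 100)/(445 + 100) = 0.633
VSWR = (1 + 0.633)/(1 − 0.633)

VSWR ≈ 4.45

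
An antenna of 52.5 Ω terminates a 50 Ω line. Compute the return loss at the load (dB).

Γ = (52.5 − 50)/(52.5 + 50) = 0.0244
RL = −20·log₁₀|Γ| = −20·log₁₀(0.0244)

RL ≈ 32.3 dB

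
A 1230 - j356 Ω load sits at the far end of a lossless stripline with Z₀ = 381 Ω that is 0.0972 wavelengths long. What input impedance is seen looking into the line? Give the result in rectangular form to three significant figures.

Z_in ≈ 234 − j373 Ω

βl = 2π × 0.0972 = 35°
tan(βl) = tan(35°) = 0.7
Z_in = Z_0·(Z_L + jZ_0·tanβl)/(Z_0 + jZ_L·tanβl)
     = 381·(1230 − j89.3)/(630 + j861)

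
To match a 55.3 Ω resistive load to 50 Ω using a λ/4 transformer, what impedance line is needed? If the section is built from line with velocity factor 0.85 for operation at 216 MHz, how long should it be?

Z_qwt = √(Z_0·R_L) = √(50 × 55.3) = √2765
λ = 0.85·c/f = 1.18 m, so l = λ/4 = 0.295 m

Z_qwt ≈ 52.6 Ω; length ≈ 29.5 cm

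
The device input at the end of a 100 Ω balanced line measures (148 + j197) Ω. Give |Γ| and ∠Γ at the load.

Γ = (Z_L − Z_0)/(Z_L + Z_0) = (48 + j197)/(248 + j197)
|Γ| = 203/317 = 0.64

Γ ≈ 0.64 ∠ 37.8°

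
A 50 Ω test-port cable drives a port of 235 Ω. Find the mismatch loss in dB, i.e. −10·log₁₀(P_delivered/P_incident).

Γ = (235 − 50)/(235 + 50) = 0.649
|Γ|² = 0.421, so P_del/P_inc = 1 − |Γ|² = 0.579
ML = −10·log₁₀(1 − |Γ|²)

mismatch loss ≈ 2.38 dB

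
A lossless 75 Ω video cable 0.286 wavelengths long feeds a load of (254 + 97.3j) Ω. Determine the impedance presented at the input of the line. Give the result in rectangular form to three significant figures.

Z_in ≈ 19.4 + j8.52 Ω

βl = 2π × 0.286 = 103°
tan(βl) = tan(103°) = -4.35
Z_in = Z_0·(Z_L + jZ_0·tanβl)/(Z_0 + jZ_L·tanβl)
     = 75·(254 − j229)/(498 − j1100)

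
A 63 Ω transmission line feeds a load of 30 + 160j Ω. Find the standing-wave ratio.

Γ = (Z_L − Z_0)/(Z_L + Z_0) = (-33 + j160)/(93 + j160)
|Γ| = 163/185 = 0.883
VSWR = (1 + |Γ|)/(1 − |Γ|) = 1.88/0.117

VSWR ≈ 16.1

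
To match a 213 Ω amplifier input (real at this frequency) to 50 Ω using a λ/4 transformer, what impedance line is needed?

Z_qwt ≈ 103 Ω

Z_qwt = √(Z_0·R_L) = √(50 × 213) = √10650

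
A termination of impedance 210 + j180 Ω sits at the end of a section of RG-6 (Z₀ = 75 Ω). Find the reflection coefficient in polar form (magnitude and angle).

Γ ≈ 0.667 ∠ 20.9°

Γ = (Z_L − Z_0)/(Z_L + Z_0) = (135 + j180)/(285 + j180)
|Γ| = 225/337 = 0.667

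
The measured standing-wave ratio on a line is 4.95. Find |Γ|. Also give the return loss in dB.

|Γ| = (S − 1)/(S + 1) = (4.95 − 1)/(4.95 + 1) = 3.95/5.95
RL = −20·log₁₀|Γ| = −20·log₁₀(0.664)

|Γ| ≈ 0.664; return loss ≈ 3.56 dB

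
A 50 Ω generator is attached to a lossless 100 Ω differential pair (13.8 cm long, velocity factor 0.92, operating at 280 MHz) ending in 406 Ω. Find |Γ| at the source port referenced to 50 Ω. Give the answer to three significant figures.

|Γ| ≈ 0.645

λ = v/f = 0.92·c / 280 MHz = 0.986 m
βl = 2π·l/λ = 2π × 0.14 = 50.4°
tan(βl) = 1.21
Z_in = Z_0·(Z_L + jZ_0·tanβl)/(Z_0 + jZ_L·tanβl) = 39.8 − j74.6 Ω
Γ_s = (Z_in − Z_s)/(Z_in + Z_s) = (-10.2 − j74.6)/(89.8 − j74.6), |Γ_s| = 0.645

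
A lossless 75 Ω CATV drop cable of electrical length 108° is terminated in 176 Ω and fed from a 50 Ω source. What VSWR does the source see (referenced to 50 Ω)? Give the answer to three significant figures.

VSWR ≈ 1.8

tan(βl) = -3.08
Z_in = Z_0·(Z_L + jZ_0·tanβl)/(Z_0 + jZ_L·tanβl) = 34.7 + j19.6 Ω
Γ_s = (Z_in − Z_s)/(Z_in + Z_s) = (-15.3 + j19.6)/(84.7 + j19.6), |Γ_s| = 0.286
VSWR = (1 + |Γ_s|)/(1 − |Γ_s|)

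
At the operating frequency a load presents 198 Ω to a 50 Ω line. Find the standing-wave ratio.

For a purely resistive load, VSWR = R_L/Z_0 or Z_0/R_L (whichever > 1) = 198/50

VSWR ≈ 3.96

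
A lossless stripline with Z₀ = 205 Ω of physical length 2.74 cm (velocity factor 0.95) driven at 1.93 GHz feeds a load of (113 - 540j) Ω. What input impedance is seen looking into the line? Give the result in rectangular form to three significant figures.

λ = v/f = 0.95·c / 1.93 GHz = 0.148 m
βl = 2π·l/λ = 2π × 0.186 = 66.8°
tan(βl) = tan(66.8°) = 2.33
Z_in = Z_0·(Z_L + jZ_0·tanβl)/(Z_0 + jZ_L·tanβl)
     = 205·(113 − j61.7)/(1460 + j264)

Z_in ≈ 13.8 − j11.1 Ω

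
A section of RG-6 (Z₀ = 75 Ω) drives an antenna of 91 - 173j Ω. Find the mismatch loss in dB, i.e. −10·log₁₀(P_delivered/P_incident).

mismatch loss ≈ 3.23 dB

Γ = (16 − j173)/(166 − j173), |Γ| = 0.725
|Γ|² = 0.525, so P_del/P_inc = 1 − |Γ|² = 0.475
ML = −10·log₁₀(1 − |Γ|²)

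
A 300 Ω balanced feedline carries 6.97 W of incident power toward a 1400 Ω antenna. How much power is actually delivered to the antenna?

Γ = (1400 − 300)/(1400 + 300) = 0.647
|Γ|² = 0.419
P_refl = |Γ|²·P_inc = 2.92 W, P_del = (1 − |Γ|²)·P_inc = 4.05 W

P_delivered ≈ 4.05 W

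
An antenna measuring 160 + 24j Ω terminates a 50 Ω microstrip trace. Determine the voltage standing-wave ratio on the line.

Γ = (Z_L − Z_0)/(Z_L + Z_0) = (110 + j24)/(210 + j24)
|Γ| = 113/211 = 0.533
VSWR = (1 + |Γ|)/(1 − |Γ|) = 1.53/0.467

VSWR ≈ 3.28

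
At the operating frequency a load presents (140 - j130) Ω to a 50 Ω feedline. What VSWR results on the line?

VSWR ≈ 5.39

Γ = (Z_L − Z_0)/(Z_L + Z_0) = (90 − j130)/(190 − j130)
|Γ| = 158/230 = 0.687
VSWR = (1 + |Γ|)/(1 − |Γ|) = 1.69/0.313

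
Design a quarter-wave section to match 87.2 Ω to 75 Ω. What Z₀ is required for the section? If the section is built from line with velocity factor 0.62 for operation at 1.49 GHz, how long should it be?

Z_qwt = √(Z_0·R_L) = √(75 × 87.2) = √6540
λ = 0.62·c/f = 0.125 m, so l = λ/4 = 0.0312 m

Z_qwt ≈ 80.9 Ω; length ≈ 3.12 cm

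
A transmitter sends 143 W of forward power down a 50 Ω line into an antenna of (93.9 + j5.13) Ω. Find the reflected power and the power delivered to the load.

P_reflected ≈ 13.5 W; P_delivered ≈ 130 W

|Γ| = |(43.9 + j5.13)/(143.9 + j5.13)| = 0.307
|Γ|² = 0.0942
P_refl = |Γ|²·P_inc = 13.5 W, P_del = (1 − |Γ|²)·P_inc = 130 W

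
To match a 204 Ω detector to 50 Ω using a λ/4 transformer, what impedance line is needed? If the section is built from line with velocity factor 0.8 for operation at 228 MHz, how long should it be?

Z_qwt ≈ 101 Ω; length ≈ 26.3 cm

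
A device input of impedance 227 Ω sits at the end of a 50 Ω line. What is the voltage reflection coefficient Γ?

Γ = 0.639

Γ = (Z_L − Z_0)/(Z_L + Z_0) = (227 − 50)/(227 + 50) = 177/277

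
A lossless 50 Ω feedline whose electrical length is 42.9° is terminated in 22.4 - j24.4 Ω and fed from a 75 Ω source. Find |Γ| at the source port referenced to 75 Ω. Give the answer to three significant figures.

tan(βl) = 0.929
Z_in = Z_0·(Z_L + jZ_0·tanβl)/(Z_0 + jZ_L·tanβl) = 18.3 + j9.95 Ω
Γ_s = (Z_in − Z_s)/(Z_in + Z_s) = (-56.7 + j9.95)/(93.3 + j9.95), |Γ_s| = 0.614

|Γ| ≈ 0.614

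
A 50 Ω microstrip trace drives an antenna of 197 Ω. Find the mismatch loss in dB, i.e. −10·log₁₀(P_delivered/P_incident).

mismatch loss ≈ 1.9 dB

Γ = (197 − 50)/(197 + 50) = 0.595
|Γ|² = 0.354, so P_del/P_inc = 1 − |Γ|² = 0.646
ML = −10·log₁₀(1 − |Γ|²)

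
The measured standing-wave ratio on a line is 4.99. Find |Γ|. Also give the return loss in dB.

|Γ| = (S − 1)/(S + 1) = (4.99 − 1)/(4.99 + 1) = 3.99/5.99
RL = −20·log₁₀|Γ| = −20·log₁₀(0.666)

|Γ| ≈ 0.666; return loss ≈ 3.53 dB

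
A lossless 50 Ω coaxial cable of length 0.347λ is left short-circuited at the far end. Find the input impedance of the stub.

βl = 2π × 0.347 = 125°
tan(βl) = -1.43
For a short-circuited stub, Z_in = jZ_0·tan(βl)

Z_in ≈ −j71.6 Ω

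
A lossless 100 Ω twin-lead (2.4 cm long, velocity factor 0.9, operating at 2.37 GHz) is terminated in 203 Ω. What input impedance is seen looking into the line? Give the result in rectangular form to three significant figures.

Z_in ≈ 51.6 − j18.8 Ω

λ = v/f = 0.9·c / 2.37 GHz = 0.114 m
βl = 2π·l/λ = 2π × 0.211 = 75.8°
tan(βl) = tan(75.8°) = 3.96
Z_in = Z_0·(Z_L + jZ_0·tanβl)/(Z_0 + jZ_L·tanβl)
     = 100·(203 + j396)/(100 + j805)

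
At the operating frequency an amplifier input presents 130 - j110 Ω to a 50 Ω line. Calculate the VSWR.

VSWR ≈ 4.63

Γ = (Z_L − Z_0)/(Z_L + Z_0) = (80 − j110)/(180 − j110)
|Γ| = 136/211 = 0.645
VSWR = (1 + |Γ|)/(1 − |Γ|) = 1.64/0.355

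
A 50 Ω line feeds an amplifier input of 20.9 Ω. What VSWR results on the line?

VSWR ≈ 2.39

Γ = (20.9 − 50)/(20.9 + 50) = -0.41
VSWR = (1 + 0.41)/(1 − 0.41)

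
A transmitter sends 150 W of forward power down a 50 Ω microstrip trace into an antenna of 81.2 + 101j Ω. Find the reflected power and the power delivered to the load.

P_reflected ≈ 61.1 W; P_delivered ≈ 88.9 W

|Γ| = |(31.2 + j101)/(131.2 + j101)| = 0.638
|Γ|² = 0.408
P_refl = |Γ|²·P_inc = 61.1 W, P_del = (1 − |Γ|²)·P_inc = 88.9 W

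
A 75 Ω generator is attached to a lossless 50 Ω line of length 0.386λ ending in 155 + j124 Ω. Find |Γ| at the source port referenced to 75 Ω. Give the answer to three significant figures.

|Γ| ≈ 0.717

βl = 2π × 0.386 = 139°
tan(βl) = -0.871
Z_in = Z_0·(Z_L + jZ_0·tanβl)/(Z_0 + jZ_L·tanβl) = 15.8 + j39 Ω
Γ_s = (Z_in − Z_s)/(Z_in + Z_s) = (-59.2 + j39)/(90.8 + j39), |Γ_s| = 0.717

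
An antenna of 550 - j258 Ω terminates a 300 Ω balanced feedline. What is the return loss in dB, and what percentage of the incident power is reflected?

Γ = (250 − j258)/(850 − j258), |Γ| = 0.404
RL = −20·log₁₀(0.404) = 7.86 dB
P_refl/P_inc = |Γ|² = 0.164

RL ≈ 7.86 dB; 16.4% of incident power reflected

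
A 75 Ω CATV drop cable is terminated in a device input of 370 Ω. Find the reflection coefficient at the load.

Γ = 0.663

Γ = (Z_L − Z_0)/(Z_L + Z_0) = (370 − 75)/(370 + 75) = 295/445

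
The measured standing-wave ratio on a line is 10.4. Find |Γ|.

|Γ| ≈ 0.825

|Γ| = (S − 1)/(S + 1) = (10.4 − 1)/(10.4 + 1) = 9.4/11.4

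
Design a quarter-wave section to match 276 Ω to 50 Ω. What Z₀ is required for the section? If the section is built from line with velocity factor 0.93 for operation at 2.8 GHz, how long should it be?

Z_qwt ≈ 117 Ω; length ≈ 2.49 cm

Z_qwt = √(Z_0·R_L) = √(50 × 276) = √13800
λ = 0.93·c/f = 0.0996 m, so l = λ/4 = 0.0249 m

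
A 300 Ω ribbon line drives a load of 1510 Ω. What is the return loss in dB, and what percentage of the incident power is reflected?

Γ = (1510 − 300)/(1510 + 300) = 0.669
RL = −20·log₁₀(0.669) = 3.5 dB
P_refl/P_inc = |Γ|² = 0.447

RL ≈ 3.5 dB; 44.7% of incident power reflected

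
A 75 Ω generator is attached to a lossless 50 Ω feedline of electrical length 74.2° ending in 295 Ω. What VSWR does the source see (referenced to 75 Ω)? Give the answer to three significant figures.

VSWR ≈ 8.49

tan(βl) = 3.53
Z_in = Z_0·(Z_L + jZ_0·tanβl)/(Z_0 + jZ_L·tanβl) = 9.13 − j13.7 Ω
Γ_s = (Z_in − Z_s)/(Z_in + Z_s) = (-65.9 − j13.7)/(84.1 − j13.7), |Γ_s| = 0.789
VSWR = (1 + |Γ_s|)/(1 − |Γ_s|)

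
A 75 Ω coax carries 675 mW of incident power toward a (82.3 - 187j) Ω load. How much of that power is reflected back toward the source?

|Γ| = |(7.3 − j187)/(157.3 − j187)| = 0.766
|Γ|² = 0.587
P_refl = |Γ|²·P_inc = 396 mW, P_del = (1 − |Γ|²)·P_inc = 279 mW

P_reflected ≈ 396 mW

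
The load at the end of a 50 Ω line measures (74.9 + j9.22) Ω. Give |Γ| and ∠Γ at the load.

Γ ≈ 0.212 ∠ 16.1°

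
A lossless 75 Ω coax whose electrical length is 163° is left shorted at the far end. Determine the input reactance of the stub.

X_in ≈ -22.9 Ω (capacitive)

tan(βl) = -0.306
For a shorted stub, Z_in = jZ_0·tan(βl)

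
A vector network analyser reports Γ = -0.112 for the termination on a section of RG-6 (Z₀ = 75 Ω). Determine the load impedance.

Z_L ≈ 59.9 Ω

Z_L = Z_0·(1 + Γ)/(1 − Γ) = 75·(0.888)/(1.11)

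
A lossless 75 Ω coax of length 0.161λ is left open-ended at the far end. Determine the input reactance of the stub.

βl = 2π × 0.161 = 58°
tan(βl) = 1.6
For an open-ended stub, Z_in = −jZ_0·cot(βl) = −jZ_0/tan(βl)

X_in ≈ -46.9 Ω (capacitive)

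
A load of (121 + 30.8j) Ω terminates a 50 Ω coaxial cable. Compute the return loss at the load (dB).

Γ = (71 + j30.8)/(171 + j30.8), |Γ| = 0.445
RL = −20·log₁₀|Γ| = −20·log₁₀(0.445)

RL ≈ 7.02 dB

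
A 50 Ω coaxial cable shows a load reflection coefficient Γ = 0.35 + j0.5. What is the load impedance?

Z_L ≈ 46.7 + j74.3 Ω

Z_L = Z_0·(1 + Γ)/(1 − Γ) = 50·(1.35 + j0.5)/(0.65 − j0.5)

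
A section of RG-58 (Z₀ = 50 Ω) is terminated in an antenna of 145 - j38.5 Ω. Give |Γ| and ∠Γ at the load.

Γ ≈ 0.516 ∠ -10.9°

Γ = (Z_L − Z_0)/(Z_L + Z_0) = (95 − j38.5)/(195 − j38.5)
|Γ| = 103/199 = 0.516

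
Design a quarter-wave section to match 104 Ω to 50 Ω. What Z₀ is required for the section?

Z_qwt = √(Z_0·R_L) = √(50 × 104) = √5200

Z_qwt ≈ 72.1 Ω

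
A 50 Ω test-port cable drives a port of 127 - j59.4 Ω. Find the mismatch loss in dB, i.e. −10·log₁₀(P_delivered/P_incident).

mismatch loss ≈ 1.37 dB

Γ = (77 − j59.4)/(177 − j59.4), |Γ| = 0.521
|Γ|² = 0.271, so P_del/P_inc = 1 − |Γ|² = 0.729
ML = −10·log₁₀(1 − |Γ|²)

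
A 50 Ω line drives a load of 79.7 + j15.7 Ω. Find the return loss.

RL ≈ 11.8 dB

Γ = (29.7 + j15.7)/(129.7 + j15.7), |Γ| = 0.257
RL = −20·log₁₀|Γ| = −20·log₁₀(0.257)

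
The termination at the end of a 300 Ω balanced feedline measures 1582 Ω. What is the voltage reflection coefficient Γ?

Γ = 0.681

Γ = (Z_L − Z_0)/(Z_L + Z_0) = (1582 − 300)/(1582 + 300) = 1282/1882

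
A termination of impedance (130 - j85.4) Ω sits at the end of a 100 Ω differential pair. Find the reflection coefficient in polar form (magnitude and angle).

Γ = (Z_L − Z_0)/(Z_L + Z_0) = (30 − j85.4)/(230 − j85.4)
|Γ| = 90.5/245 = 0.369

Γ ≈ 0.369 ∠ -50.3°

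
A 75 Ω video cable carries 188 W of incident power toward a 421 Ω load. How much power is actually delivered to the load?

P_delivered ≈ 96.5 W

Γ = (421 − 75)/(421 + 75) = 0.698
|Γ|² = 0.487
P_refl = |Γ|²·P_inc = 91.5 W, P_del = (1 − |Γ|²)·P_inc = 96.5 W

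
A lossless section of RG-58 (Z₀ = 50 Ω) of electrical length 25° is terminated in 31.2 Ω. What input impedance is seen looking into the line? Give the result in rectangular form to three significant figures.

Z_in ≈ 35 + j13.1 Ω

tan(βl) = tan(25°) = 0.466
Z_in = Z_0·(Z_L + jZ_0·tanβl)/(Z_0 + jZ_L·tanβl)
     = 50·(31.2 + j23.3)/(50 + j14.5)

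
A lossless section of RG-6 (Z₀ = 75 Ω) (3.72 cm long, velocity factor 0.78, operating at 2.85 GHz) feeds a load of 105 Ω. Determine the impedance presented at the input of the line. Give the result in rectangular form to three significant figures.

Z_in ≈ 97.1 + j18.5 Ω

λ = v/f = 0.78·c / 2.85 GHz = 0.0821 m
βl = 2π·l/λ = 2π × 0.453 = 163°
tan(βl) = tan(163°) = -0.304
Z_in = Z_0·(Z_L + jZ_0·tanβl)/(Z_0 + jZ_L·tanβl)
     = 75·(105 − j22.8)/(75 − j31.9)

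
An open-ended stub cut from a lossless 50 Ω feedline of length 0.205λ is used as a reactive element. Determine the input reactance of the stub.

βl = 2π × 0.205 = 73.8°
tan(βl) = 3.44
For an open-ended stub, Z_in = −jZ_0·cot(βl) = −jZ_0/tan(βl)

X_in ≈ -14.5 Ω (capacitive)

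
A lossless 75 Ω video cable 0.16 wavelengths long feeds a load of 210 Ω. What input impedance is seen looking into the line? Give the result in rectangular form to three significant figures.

Z_in ≈ 35.7 − j39.5 Ω

βl = 2π × 0.16 = 57.6°
tan(βl) = tan(57.6°) = 1.58
Z_in = Z_0·(Z_L + jZ_0·tanβl)/(Z_0 + jZ_L·tanβl)
     = 75·(210 + j118)/(75 + j331)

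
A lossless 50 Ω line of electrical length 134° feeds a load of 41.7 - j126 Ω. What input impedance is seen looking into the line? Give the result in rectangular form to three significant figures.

Z_in ≈ 25.9 + j96.6 Ω

tan(βl) = tan(134°) = -1.04
Z_in = Z_0·(Z_L + jZ_0·tanβl)/(Z_0 + jZ_L·tanβl)
     = 50·(41.7 − j178)/(-80.5 − j43.2)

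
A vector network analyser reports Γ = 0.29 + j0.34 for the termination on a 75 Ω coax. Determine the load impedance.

Z_L ≈ 96.9 + j82.3 Ω

Z_L = Z_0·(1 + Γ)/(1 − Γ) = 75·(1.29 + j0.34)/(0.71 − j0.34)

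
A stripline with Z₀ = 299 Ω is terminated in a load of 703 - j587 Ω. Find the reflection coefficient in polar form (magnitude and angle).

Γ ≈ 0.614 ∠ -25.1°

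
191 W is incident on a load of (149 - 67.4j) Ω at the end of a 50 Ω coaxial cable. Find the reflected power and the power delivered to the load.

P_reflected ≈ 62.1 W; P_delivered ≈ 129 W

|Γ| = |(99 − j67.4)/(199 − j67.4)| = 0.57
|Γ|² = 0.325
P_refl = |Γ|²·P_inc = 62.1 W, P_del = (1 − |Γ|²)·P_inc = 129 W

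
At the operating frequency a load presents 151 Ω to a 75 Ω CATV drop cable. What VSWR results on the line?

VSWR ≈ 2.01

Γ = (151 − 75)/(151 + 75) = 0.336
VSWR = (1 + 0.336)/(1 − 0.336)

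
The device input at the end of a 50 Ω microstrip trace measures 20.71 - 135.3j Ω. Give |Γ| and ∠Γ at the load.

Γ = (Z_L − Z_0)/(Z_L + Z_0) = (-29.29 − j135.3)/(70.71 − j135.3)
|Γ| = 138/153 = 0.907

Γ ≈ 0.907 ∠ -39.8°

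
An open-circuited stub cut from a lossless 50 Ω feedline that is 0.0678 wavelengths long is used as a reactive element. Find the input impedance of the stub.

βl = 2π × 0.0678 = 24.4°
tan(βl) = 0.454
For an open-circuited stub, Z_in = −jZ_0·cot(βl) = −jZ_0/tan(βl)

Z_in ≈ −j110 Ω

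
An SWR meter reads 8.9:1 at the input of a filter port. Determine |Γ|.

|Γ| = (S − 1)/(S + 1) = (8.9 − 1)/(8.9 + 1) = 7.9/9.9

|Γ| ≈ 0.798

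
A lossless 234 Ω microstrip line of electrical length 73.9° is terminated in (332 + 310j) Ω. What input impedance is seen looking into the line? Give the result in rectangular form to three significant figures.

Z_in ≈ 117 − j153 Ω

tan(βl) = tan(73.9°) = 3.46
Z_in = Z_0·(Z_L + jZ_0·tanβl)/(Z_0 + jZ_L·tanβl)
     = 234·(332 + j1120)/(-840 + j1150)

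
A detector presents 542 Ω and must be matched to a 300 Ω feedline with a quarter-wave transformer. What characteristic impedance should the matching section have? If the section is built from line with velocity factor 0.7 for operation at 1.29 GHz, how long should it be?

Z_qwt = √(Z_0·R_L) = √(300 × 542) = √162600
λ = 0.7·c/f = 0.163 m, so l = λ/4 = 0.0407 m

Z_qwt ≈ 403 Ω; length ≈ 4.07 cm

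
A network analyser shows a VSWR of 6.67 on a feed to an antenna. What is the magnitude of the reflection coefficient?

|Γ| = (S − 1)/(S + 1) = (6.67 − 1)/(6.67 + 1) = 5.67/7.67

|Γ| ≈ 0.739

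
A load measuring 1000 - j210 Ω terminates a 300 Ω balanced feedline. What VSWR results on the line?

VSWR ≈ 3.49

Γ = (Z_L − Z_0)/(Z_L + Z_0) = (700 − j210)/(1300 − j210)
|Γ| = 731/1320 = 0.555
VSWR = (1 + |Γ|)/(1 − |Γ|) = 1.55/0.445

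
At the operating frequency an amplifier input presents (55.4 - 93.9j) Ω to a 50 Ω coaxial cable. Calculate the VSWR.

VSWR ≈ 4.99

Γ = (Z_L − Z_0)/(Z_L + Z_0) = (5.4 − j93.9)/(105.4 − j93.9)
|Γ| = 94.1/141 = 0.666
VSWR = (1 + |Γ|)/(1 − |Γ|) = 1.67/0.334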